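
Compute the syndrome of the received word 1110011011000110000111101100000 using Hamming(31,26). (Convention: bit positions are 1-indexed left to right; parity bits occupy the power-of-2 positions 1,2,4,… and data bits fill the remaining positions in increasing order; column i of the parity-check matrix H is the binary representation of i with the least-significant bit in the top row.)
Syndrome s = H · r^T (mod 2), r = 1110011011000110000111101100000:
  s[0] = (1010101010101010101010101010101)·(1110011011000110000111101100000) mod 2 = 1+0+1+0+0+0+1+0+1+0+0+0+0+0+1+0+0+0+0+0+1+0+1+0+1+0+0+0+0+0+0 mod 2 = 0
  s[1] = (0110011001100110011001100110011)·(1110011011000110000111101100000) mod 2 = 0+1+1+0+0+1+1+0+0+1+0+0+0+1+1+0+0+0+0+0+0+1+1+0+0+1+0+0+0+0+0 mod 2 = 0
  s[2] = (0001111000011110000111100001111)·(1110011011000110000111101100000) mod 2 = 0+0+0+0+0+1+1+0+0+0+0+0+0+1+1+0+0+0+0+1+1+1+1+0+0+0+0+0+0+0+0 mod 2 = 0
  s[3] = (0000000111111110000000011111111)·(1110011011000110000111101100000) mod 2 = 0+0+0+0+0+0+0+0+1+1+0+0+0+1+1+0+0+0+0+0+0+0+0+0+1+1+0+0+0+0+0 mod 2 = 0
  s[4] = (0000000000000001111111111111111)·(1110011011000110000111101100000) mod 2 = 0+0+0+0+0+0+0+0+0+0+0+0+0+0+0+0+0+0+0+1+1+1+1+0+1+1+0+0+0+0+0 mod 2 = 0
Syndrome = 00000
s = 0: no error detected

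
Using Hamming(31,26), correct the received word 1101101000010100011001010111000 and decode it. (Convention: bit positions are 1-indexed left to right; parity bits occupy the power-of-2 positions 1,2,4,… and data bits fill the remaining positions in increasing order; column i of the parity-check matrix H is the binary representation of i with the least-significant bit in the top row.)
Syndrome s = H · r^T (mod 2), r = 1101101000010100011001010111000:
  s[0] = (1010101010101010101010101010101)·(1101101000010100011001010111000) mod 2 = 1+0+0+0+1+0+1+0+0+0+0+0+0+0+0+0+0+0+1+0+0+0+0+0+0+0+1+0+0+0+0 mod 2 = 1
  s[1] = (0110011001100110011001100110011)·(1101101000010100011001010111000) mod 2 = 0+1+0+0+0+0+1+0+0+0+0+0+0+1+0+0+0+1+1+0+0+1+0+0+0+1+1+0+0+0+0 mod 2 = 0
  s[2] = (0001111000011110000111100001111)·(1101101000010100011001010111000) mod 2 = 0+0+0+1+1+0+1+0+0+0+0+1+0+1+0+0+0+0+0+0+0+1+0+0+0+0+0+1+0+0+0 mod 2 = 1
  s[3] = (0000000111111110000000011111111)·(1101101000010100011001010111000) mod 2 = 0+0+0+0+0+0+0+0+0+0+0+1+0+1+0+0+0+0+0+0+0+0+0+1+0+1+1+1+0+0+0 mod 2 = 0
  s[4] = (0000000000000001111111111111111)·(1101101000010100011001010111000) mod 2 = 0+0+0+0+0+0+0+0+0+0+0+0+0+0+0+0+0+1+1+0+0+1+0+1+0+1+1+1+0+0+0 mod 2 = 1
Syndrome = 10101
Column 21 of H equals this syndrome → error at bit 21 (1-indexed).
Flip bit 21: 1101101000010100011001010111000 → 1101101000010100011011010111000
Extract data bits at positions {3,5,6,7,9,10,11,12,13,14,15,17,18,19,20,21,22,23,24,25,26,27,28,29,30,31}: 01010001010011011010111000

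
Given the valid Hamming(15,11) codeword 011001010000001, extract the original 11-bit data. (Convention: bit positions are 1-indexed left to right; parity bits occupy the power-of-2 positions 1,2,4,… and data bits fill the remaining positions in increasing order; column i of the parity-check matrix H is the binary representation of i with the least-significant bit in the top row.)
Parity bits occupy power-of-2 positions; data bits are at positions {3,5,6,7,9,10,11,12,13,14,15} (1-indexed).
Extract: c[3]=1 c[5]=0 c[6]=1 c[7]=0 c[9]=0 c[10]=0 c[11]=0 c[12]=0 c[13]=0 c[14]=0 c[15]=1
Data = 10100000001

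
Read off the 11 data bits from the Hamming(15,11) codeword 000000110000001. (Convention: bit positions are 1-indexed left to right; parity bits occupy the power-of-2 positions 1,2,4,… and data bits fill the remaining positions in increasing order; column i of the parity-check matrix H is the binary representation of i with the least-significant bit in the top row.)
Parity bits occupy power-of-2 positions; data bits are at positions {3,5,6,7,9,10,11,12,13,14,15} (1-indexed).
Extract: c[3]=0 c[5]=0 c[6]=0 c[7]=1 c[9]=0 c[10]=0 c[11]=0 c[12]=0 c[13]=0 c[14]=0 c[15]=1
Data = 00010000001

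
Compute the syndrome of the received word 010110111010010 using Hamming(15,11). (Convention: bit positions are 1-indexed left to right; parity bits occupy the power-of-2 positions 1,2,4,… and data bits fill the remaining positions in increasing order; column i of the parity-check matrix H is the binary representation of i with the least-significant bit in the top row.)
Syndrome s = H · r^T (mod 2), r = 010110111010010:
  s[0] = (101010101010101)·(010110111010010) mod 2 = 0+0+0+0+1+0+1+0+1+0+1+0+0+0+0 mod 2 = 0
  s[1] = (011001100110011)·(010110111010010) mod 2 = 0+1+0+0+0+0+1+0+0+0+1+0+0+1+0 mod 2 = 0
  s[2] = (000111100001111)·(010110111010010) mod 2 = 0+0+0+1+1+0+1+0+0+0+0+0+0+1+0 mod 2 = 0
  s[3] = (000000011111111)·(010110111010010) mod 2 = 0+0+0+0+0+0+0+1+1+0+1+0+0+1+0 mod 2 = 0
Syndrome = 0000
s = 0: no error detected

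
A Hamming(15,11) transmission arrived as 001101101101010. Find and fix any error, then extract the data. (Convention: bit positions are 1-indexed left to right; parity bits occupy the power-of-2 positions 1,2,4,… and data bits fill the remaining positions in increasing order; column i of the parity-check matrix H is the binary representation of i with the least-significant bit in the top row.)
Syndrome s = H · r^T (mod 2), r = 001101101101010:
  s[0] = (101010101010101)·(001101101101010) mod 2 = 0+0+1+0+0+0+1+0+1+0+0+0+0+0+0 mod 2 = 1
  s[1] = (011001100110011)·(001101101101010) mod 2 = 0+0+1+0+0+1+1+0+0+1+0+0+0+1+0 mod 2 = 1
  s[2] = (000111100001111)·(001101101101010) mod 2 = 0+0+0+1+0+1+1+0+0+0+0+1+0+1+0 mod 2 = 1
  s[3] = (000000011111111)·(001101101101010) mod 2 = 0+0+0+0+0+0+0+0+1+1+0+1+0+1+0 mod 2 = 0
Syndrome = 1110
Column 7 of H equals this syndrome → error at bit 7 (1-indexed).
Flip bit 7: 001101101101010 → 001101001101010
Extract data bits at positions {3,5,6,7,9,10,11,12,13,14,15}: 10101101010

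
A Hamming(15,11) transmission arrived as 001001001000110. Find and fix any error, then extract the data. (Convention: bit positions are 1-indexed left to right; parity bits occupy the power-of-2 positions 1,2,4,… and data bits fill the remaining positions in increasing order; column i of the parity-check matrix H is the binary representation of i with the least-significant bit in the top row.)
Syndrome s = H · r^T (mod 2), r = 001001001000110:
  s[0] = (101010101010101)·(001001001000110) mod 2 = 0+0+1+0+0+0+0+0+1+0+0+0+1+0+0 mod 2 = 1
  s[1] = (011001100110011)·(001001001000110) mod 2 = 0+0+1+0+0+1+0+0+0+0+0+0+0+1+0 mod 2 = 1
  s[2] = (000111100001111)·(001001001000110) mod 2 = 0+0+0+0+0+1+0+0+0+0+0+0+1+1+0 mod 2 = 1
  s[3] = (000000011111111)·(001001001000110) mod 2 = 0+0+0+0+0+0+0+0+1+0+0+0+1+1+0 mod 2 = 1
Syndrome = 1111
Column 15 of H equals this syndrome → error at bit 15 (1-indexed).
Flip bit 15: 001001001000110 → 001001001000111
Extract data bits at positions {3,5,6,7,9,10,11,12,13,14,15}: 10101000111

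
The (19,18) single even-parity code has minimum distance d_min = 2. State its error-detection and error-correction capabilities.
Detection only: up to d_min − 1 = 1 errors.
Correction: up to ⌊(d_min − 1)/2⌋ = ⌊1/2⌋ = 0 errors.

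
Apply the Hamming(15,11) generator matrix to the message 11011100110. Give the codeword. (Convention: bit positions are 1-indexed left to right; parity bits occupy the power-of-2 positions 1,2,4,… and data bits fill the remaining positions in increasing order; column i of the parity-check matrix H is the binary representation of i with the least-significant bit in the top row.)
Codeword c = d · G (mod 2), d = 11011100110:
  c[0] = d·G[:,0] = (11011100110)·(11011010101) mod 2 = 1+1+0+1+1+0+0+0+1+0+0 mod 2 = 1
  c[1] = d·G[:,1] = (11011100110)·(10110110011) mod 2 = 1+0+0+1+0+1+0+0+0+1+0 mod 2 = 0
  c[2] = d·G[:,2] = (11011100110)·(10000000000) mod 2 = 1+0+0+0+0+0+0+0+0+0+0 mod 2 = 1
  c[3] = d·G[:,3] = (11011100110)·(01110001111) mod 2 = 0+1+0+1+0+0+0+0+1+1+0 mod 2 = 0
  c[4] = d·G[:,4] = (11011100110)·(01000000000) mod 2 = 0+1+0+0+0+0+0+0+0+0+0 mod 2 = 1
  c[5] = d·G[:,5] = (11011100110)·(00100000000) mod 2 = 0+0+0+0+0+0+0+0+0+0+0 mod 2 = 0
  c[6] = d·G[:,6] = (11011100110)·(00010000000) mod 2 = 0+0+0+1+0+0+0+0+0+0+0 mod 2 = 1
  c[7] = d·G[:,7] = (11011100110)·(00001111111) mod 2 = 0+0+0+0+1+1+0+0+1+1+0 mod 2 = 0
  c[8] = d·G[:,8] = (11011100110)·(00001000000) mod 2 = 0+0+0+0+1+0+0+0+0+0+0 mod 2 = 1
  c[9] = d·G[:,9] = (11011100110)·(00000100000) mod 2 = 0+0+0+0+0+1+0+0+0+0+0 mod 2 = 1
  c[10] = d·G[:,10] = (11011100110)·(00000010000) mod 2 = 0+0+0+0+0+0+0+0+0+0+0 mod 2 = 0
  c[11] = d·G[:,11] = (11011100110)·(00000001000) mod 2 = 0+0+0+0+0+0+0+0+0+0+0 mod 2 = 0
  c[12] = d·G[:,12] = (11011100110)·(00000000100) mod 2 = 0+0+0+0+0+0+0+0+1+0+0 mod 2 = 1
  c[13] = d·G[:,13] = (11011100110)·(00000000010) mod 2 = 0+0+0+0+0+0+0+0+0+1+0 mod 2 = 1
  c[14] = d·G[:,14] = (11011100110)·(00000000001) mod 2 = 0+0+0+0+0+0+0+0+0+0+0 mod 2 = 0
Codeword = 101010101100110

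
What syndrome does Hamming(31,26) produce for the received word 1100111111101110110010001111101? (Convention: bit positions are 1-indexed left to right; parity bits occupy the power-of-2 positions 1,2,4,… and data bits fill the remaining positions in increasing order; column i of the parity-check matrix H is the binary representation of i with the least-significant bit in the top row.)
Syndrome s = H · r^T (mod 2), r = 1100111111101110110010001111101:
  s[0] = (1010101010101010101010101010101)·(1100111111101110110010001111101) mod 2 = 1+0+0+0+1+0+1+0+1+0+1+0+1+0+1+0+1+0+0+0+1+0+0+0+1+0+1+0+1+0+1 mod 2 = 1
  s[1] = (0110011001100110011001100110011)·(1100111111101110110010001111101) mod 2 = 0+1+0+0+0+1+1+0+0+1+1+0+0+1+1+0+0+1+0+0+0+0+0+0+0+1+1+0+0+0+1 mod 2 = 1
  s[2] = (0001111000011110000111100001111)·(1100111111101110110010001111101) mod 2 = 0+0+0+0+1+1+1+0+0+0+0+0+1+1+1+0+0+0+0+0+1+0+0+0+0+0+0+1+1+0+1 mod 2 = 0
  s[3] = (0000000111111110000000011111111)·(1100111111101110110010001111101) mod 2 = 0+0+0+0+0+0+0+1+1+1+1+0+1+1+1+0+0+0+0+0+0+0+0+0+1+1+1+1+1+0+1 mod 2 = 1
  s[4] = (0000000000000001111111111111111)·(1100111111101110110010001111101) mod 2 = 0+0+0+0+0+0+0+0+0+0+0+0+0+0+0+0+1+1+0+0+1+0+0+0+1+1+1+1+1+0+1 mod 2 = 1
Syndrome = 11011
Non-zero syndrome: error at position 27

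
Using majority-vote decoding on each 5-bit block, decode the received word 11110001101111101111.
Split into 5-bit blocks and majority-vote each:
  block 1 = 11110: 4 ones, 1 zeros → 1
  block 2 = 00110: 2 ones, 3 zeros → 0
  block 3 = 11111: 5 ones, 0 zeros → 1
  block 4 = 01111: 4 ones, 1 zeros → 1
Decoded = 1011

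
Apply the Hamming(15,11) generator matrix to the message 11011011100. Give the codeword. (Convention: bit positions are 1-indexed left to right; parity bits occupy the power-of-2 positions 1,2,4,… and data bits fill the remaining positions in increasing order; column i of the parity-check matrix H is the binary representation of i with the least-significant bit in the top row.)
Codeword c = d · G (mod 2), d = 11011011100:
  c[0] = d·G[:,0] = (11011011100)·(11011010101) mod 2 = 1+1+0+1+1+0+1+0+1+0+0 mod 2 = 0
  c[1] = d·G[:,1] = (11011011100)·(10110110011) mod 2 = 1+0+0+1+0+0+1+0+0+0+0 mod 2 = 1
  c[2] = d·G[:,2] = (11011011100)·(10000000000) mod 2 = 1+0+0+0+0+0+0+0+0+0+0 mod 2 = 1
  c[3] = d·G[:,3] = (11011011100)·(01110001111) mod 2 = 0+1+0+1+0+0+0+1+1+0+0 mod 2 = 0
  c[4] = d·G[:,4] = (11011011100)·(01000000000) mod 2 = 0+1+0+0+0+0+0+0+0+0+0 mod 2 = 1
  c[5] = d·G[:,5] = (11011011100)·(00100000000) mod 2 = 0+0+0+0+0+0+0+0+0+0+0 mod 2 = 0
  c[6] = d·G[:,6] = (11011011100)·(00010000000) mod 2 = 0+0+0+1+0+0+0+0+0+0+0 mod 2 = 1
  c[7] = d·G[:,7] = (11011011100)·(00001111111) mod 2 = 0+0+0+0+1+0+1+1+1+0+0 mod 2 = 0
  c[8] = d·G[:,8] = (11011011100)·(00001000000) mod 2 = 0+0+0+0+1+0+0+0+0+0+0 mod 2 = 1
  c[9] = d·G[:,9] = (11011011100)·(00000100000) mod 2 = 0+0+0+0+0+0+0+0+0+0+0 mod 2 = 0
  c[10] = d·G[:,10] = (11011011100)·(00000010000) mod 2 = 0+0+0+0+0+0+1+0+0+0+0 mod 2 = 1
  c[11] = d·G[:,11] = (11011011100)·(00000001000) mod 2 = 0+0+0+0+0+0+0+1+0+0+0 mod 2 = 1
  c[12] = d·G[:,12] = (11011011100)·(00000000100) mod 2 = 0+0+0+0+0+0+0+0+1+0+0 mod 2 = 1
  c[13] = d·G[:,13] = (11011011100)·(00000000010) mod 2 = 0+0+0+0+0+0+0+0+0+0+0 mod 2 = 0
  c[14] = d·G[:,14] = (11011011100)·(00000000001) mod 2 = 0+0+0+0+0+0+0+0+0+0+0 mod 2 = 0
Codeword = 011010101011100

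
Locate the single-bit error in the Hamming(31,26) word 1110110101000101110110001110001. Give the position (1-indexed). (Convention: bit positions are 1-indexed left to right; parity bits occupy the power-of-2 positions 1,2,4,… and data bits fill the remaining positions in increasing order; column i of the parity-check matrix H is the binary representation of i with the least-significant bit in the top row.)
Syndrome s = H · r^T (mod 2), r = 1110110101000101110110001110001:
  s[0] = (1010101010101010101010101010101)·(1110110101000101110110001110001) mod 2 = 1+0+1+0+1+0+0+0+0+0+0+0+0+0+0+0+1+0+0+0+1+0+0+0+1+0+1+0+0+0+1 mod 2 = 0
  s[1] = (0110011001100110011001100110011)·(1110110101000101110110001110001) mod 2 = 0+1+1+0+0+1+0+0+0+1+0+0+0+1+0+0+0+1+0+0+0+0+0+0+0+1+1+0+0+0+1 mod 2 = 1
  s[2] = (0001111000011110000111100001111)·(1110110101000101110110001110001) mod 2 = 0+0+0+0+1+1+0+0+0+0+0+0+0+1+0+0+0+0+0+1+1+0+0+0+0+0+0+0+0+0+1 mod 2 = 0
  s[3] = (0000000111111110000000011111111)·(1110110101000101110110001110001) mod 2 = 0+0+0+0+0+0+0+1+0+1+0+0+0+1+0+0+0+0+0+0+0+0+0+0+1+1+1+0+0+0+1 mod 2 = 1
  s[4] = (0000000000000001111111111111111)·(1110110101000101110110001110001) mod 2 = 0+0+0+0+0+0+0+0+0+0+0+0+0+0+0+1+1+1+0+1+1+0+0+0+1+1+1+0+0+0+1 mod 2 = 1
Syndrome = 01011
Column i of H is the binary representation of i, so the syndrome is the binary index of the flipped bit.
Read s = 01011 with s[0] as LSB: 0·2^0 + 1·2^1 + 0·2^2 + 1·2^3 + 1·2^4 = 26.
Error is at bit position 26.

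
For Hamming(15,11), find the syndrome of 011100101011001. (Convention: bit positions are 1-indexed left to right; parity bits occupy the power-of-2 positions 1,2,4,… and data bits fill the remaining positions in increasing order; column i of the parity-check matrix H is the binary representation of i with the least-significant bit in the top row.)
Syndrome s = H · r^T (mod 2), r = 011100101011001:
  s[0] = (101010101010101)·(011100101011001) mod 2 = 0+0+1+0+0+0+1+0+1+0+1+0+0+0+1 mod 2 = 1
  s[1] = (011001100110011)·(011100101011001) mod 2 = 0+1+1+0+0+0+1+0+0+0+1+0+0+0+1 mod 2 = 1
  s[2] = (000111100001111)·(011100101011001) mod 2 = 0+0+0+1+0+0+1+0+0+0+0+1+0+0+1 mod 2 = 0
  s[3] = (000000011111111)·(011100101011001) mod 2 = 0+0+0+0+0+0+0+0+1+0+1+1+0+0+1 mod 2 = 0
Syndrome = 1100
Non-zero syndrome: error at position 3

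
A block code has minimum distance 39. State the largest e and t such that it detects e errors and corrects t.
(a) Detection requires d_min ≥ e+1, so e ≤ d_min − 1 = 38.
(b) Correction requires d_min ≥ 2t+1, so t ≤ ⌊(d_min − 1)/2⌋ = ⌊38/2⌋ = 19.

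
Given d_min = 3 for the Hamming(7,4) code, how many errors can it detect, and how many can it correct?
Detection only: up to d_min − 1 = 2 errors.
Correction: up to ⌊(d_min − 1)/2⌋ = ⌊2/2⌋ = 1 errors.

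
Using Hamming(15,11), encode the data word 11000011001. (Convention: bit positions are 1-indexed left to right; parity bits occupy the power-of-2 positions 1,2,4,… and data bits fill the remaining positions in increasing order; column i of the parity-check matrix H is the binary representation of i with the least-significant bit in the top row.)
Codeword c = d · G (mod 2), d = 11000011001:
  c[0] = d·G[:,0] = (11000011001)·(11011010101) mod 2 = 1+1+0+0+0+0+1+0+0+0+1 mod 2 = 0
  c[1] = d·G[:,1] = (11000011001)·(10110110011) mod 2 = 1+0+0+0+0+0+1+0+0+0+1 mod 2 = 1
  c[2] = d·G[:,2] = (11000011001)·(10000000000) mod 2 = 1+0+0+0+0+0+0+0+0+0+0 mod 2 = 1
  c[3] = d·G[:,3] = (11000011001)·(01110001111) mod 2 = 0+1+0+0+0+0+0+1+0+0+1 mod 2 = 1
  c[4] = d·G[:,4] = (11000011001)·(01000000000) mod 2 = 0+1+0+0+0+0+0+0+0+0+0 mod 2 = 1
  c[5] = d·G[:,5] = (11000011001)·(00100000000) mod 2 = 0+0+0+0+0+0+0+0+0+0+0 mod 2 = 0
  c[6] = d·G[:,6] = (11000011001)·(00010000000) mod 2 = 0+0+0+0+0+0+0+0+0+0+0 mod 2 = 0
  c[7] = d·G[:,7] = (11000011001)·(00001111111) mod 2 = 0+0+0+0+0+0+1+1+0+0+1 mod 2 = 1
  c[8] = d·G[:,8] = (11000011001)·(00001000000) mod 2 = 0+0+0+0+0+0+0+0+0+0+0 mod 2 = 0
  c[9] = d·G[:,9] = (11000011001)·(00000100000) mod 2 = 0+0+0+0+0+0+0+0+0+0+0 mod 2 = 0
  c[10] = d·G[:,10] = (11000011001)·(00000010000) mod 2 = 0+0+0+0+0+0+1+0+0+0+0 mod 2 = 1
  c[11] = d·G[:,11] = (11000011001)·(00000001000) mod 2 = 0+0+0+0+0+0+0+1+0+0+0 mod 2 = 1
  c[12] = d·G[:,12] = (11000011001)·(00000000100) mod 2 = 0+0+0+0+0+0+0+0+0+0+0 mod 2 = 0
  c[13] = d·G[:,13] = (11000011001)·(00000000010) mod 2 = 0+0+0+0+0+0+0+0+0+0+0 mod 2 = 0
  c[14] = d·G[:,14] = (11000011001)·(00000000001) mod 2 = 0+0+0+0+0+0+0+0+0+0+1 mod 2 = 1
Codeword = 011110010011001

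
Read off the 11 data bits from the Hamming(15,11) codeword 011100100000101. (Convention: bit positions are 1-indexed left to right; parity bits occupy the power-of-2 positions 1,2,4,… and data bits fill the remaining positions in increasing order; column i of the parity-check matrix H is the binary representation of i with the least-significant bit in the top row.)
Parity bits occupy power-of-2 positions; data bits are at positions {3,5,6,7,9,10,11,12,13,14,15} (1-indexed).
Extract: c[3]=1 c[5]=0 c[6]=0 c[7]=1 c[9]=0 c[10]=0 c[11]=0 c[12]=0 c[13]=1 c[14]=0 c[15]=1
Data = 10010000101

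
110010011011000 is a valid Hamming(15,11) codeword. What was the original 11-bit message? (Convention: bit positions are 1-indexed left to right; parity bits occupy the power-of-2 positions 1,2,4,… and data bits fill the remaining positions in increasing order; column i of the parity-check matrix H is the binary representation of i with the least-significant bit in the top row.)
Parity bits occupy power-of-2 positions; data bits are at positions {3,5,6,7,9,10,11,12,13,14,15} (1-indexed).
Extract: c[3]=0 c[5]=1 c[6]=0 c[7]=0 c[9]=1 c[10]=0 c[11]=1 c[12]=1 c[13]=0 c[14]=0 c[15]=0
Data = 01001011000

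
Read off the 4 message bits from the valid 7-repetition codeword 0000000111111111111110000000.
Split into 7-bit blocks: 0000000 1111111 1111111 0000000
Data = 0110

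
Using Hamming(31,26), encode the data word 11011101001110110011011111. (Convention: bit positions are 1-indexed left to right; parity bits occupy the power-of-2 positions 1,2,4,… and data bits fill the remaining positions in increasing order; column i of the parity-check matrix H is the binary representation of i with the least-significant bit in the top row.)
Codeword c = d · G (mod 2), d = 11011101001110110011011111:
  c[0] = d·G[:,0] = (11011101001110110011011111)·(11011010101101010101010101) mod 2 = 1+1+0+1+1+0+0+0+0+0+1+1+0+0+0+1+0+0+0+1+0+1+0+1+0+1 mod 2 = 1
  c[1] = d·G[:,1] = (11011101001110110011011111)·(10110110011011001100110011) mod 2 = 1+0+0+1+0+1+0+0+0+0+1+0+1+0+0+0+0+0+0+0+0+1+0+0+1+1 mod 2 = 0
  c[2] = d·G[:,2] = (11011101001110110011011111)·(10000000000000000000000000) mod 2 = 1+0+0+0+0+0+0+0+0+0+0+0+0+0+0+0+0+0+0+0+0+0+0+0+0+0 mod 2 = 1
  c[3] = d·G[:,3] = (11011101001110110011011111)·(01110001111000111100001111) mod 2 = 0+1+0+1+0+0+0+1+0+0+1+0+0+0+1+1+0+0+0+0+0+0+1+1+1+1 mod 2 = 0
  c[4] = d·G[:,4] = (11011101001110110011011111)·(01000000000000000000000000) mod 2 = 0+1+0+0+0+0+0+0+0+0+0+0+0+0+0+0+0+0+0+0+0+0+0+0+0+0 mod 2 = 1
  c[5] = d·G[:,5] = (11011101001110110011011111)·(00100000000000000000000000) mod 2 = 0+0+0+0+0+0+0+0+0+0+0+0+0+0+0+0+0+0+0+0+0+0+0+0+0+0 mod 2 = 0
  c[6] = d·G[:,6] = (11011101001110110011011111)·(00010000000000000000000000) mod 2 = 0+0+0+1+0+0+0+0+0+0+0+0+0+0+0+0+0+0+0+0+0+0+0+0+0+0 mod 2 = 1
  c[7] = d·G[:,7] = (11011101001110110011011111)·(00001111111000000011111111) mod 2 = 0+0+0+0+1+1+0+1+0+0+1+0+0+0+0+0+0+0+1+1+0+1+1+1+1+1 mod 2 = 1
  c[8] = d·G[:,8] = (11011101001110110011011111)·(00001000000000000000000000) mod 2 = 0+0+0+0+1+0+0+0+0+0+0+0+0+0+0+0+0+0+0+0+0+0+0+0+0+0 mod 2 = 1
  c[9] = d·G[:,9] = (11011101001110110011011111)·(00000100000000000000000000) mod 2 = 0+0+0+0+0+1+0+0+0+0+0+0+0+0+0+0+0+0+0+0+0+0+0+0+0+0 mod 2 = 1
  c[10] = d·G[:,10] = (11011101001110110011011111)·(00000010000000000000000000) mod 2 = 0+0+0+0+0+0+0+0+0+0+0+0+0+0+0+0+0+0+0+0+0+0+0+0+0+0 mod 2 = 0
  c[11] = d·G[:,11] = (11011101001110110011011111)·(00000001000000000000000000) mod 2 = 0+0+0+0+0+0+0+1+0+0+0+0+0+0+0+0+0+0+0+0+0+0+0+0+0+0 mod 2 = 1
  c[12] = d·G[:,12] = (11011101001110110011011111)·(00000000100000000000000000) mod 2 = 0+0+0+0+0+0+0+0+0+0+0+0+0+0+0+0+0+0+0+0+0+0+0+0+0+0 mod 2 = 0
  c[13] = d·G[:,13] = (11011101001110110011011111)·(00000000010000000000000000) mod 2 = 0+0+0+0+0+0+0+0+0+0+0+0+0+0+0+0+0+0+0+0+0+0+0+0+0+0 mod 2 = 0
  c[14] = d·G[:,14] = (11011101001110110011011111)·(00000000001000000000000000) mod 2 = 0+0+0+0+0+0+0+0+0+0+1+0+0+0+0+0+0+0+0+0+0+0+0+0+0+0 mod 2 = 1
  c[15] = d·G[:,15] = (11011101001110110011011111)·(00000000000111111111111111) mod 2 = 0+0+0+0+0+0+0+0+0+0+0+1+1+0+1+1+0+0+1+1+0+1+1+1+1+1 mod 2 = 1
  c[16] = d·G[:,16] = (11011101001110110011011111)·(00000000000100000000000000) mod 2 = 0+0+0+0+0+0+0+0+0+0+0+1+0+0+0+0+0+0+0+0+0+0+0+0+0+0 mod 2 = 1
  c[17] = d·G[:,17] = (11011101001110110011011111)·(00000000000010000000000000) mod 2 = 0+0+0+0+0+0+0+0+0+0+0+0+1+0+0+0+0+0+0+0+0+0+0+0+0+0 mod 2 = 1
  c[18] = d·G[:,18] = (11011101001110110011011111)·(00000000000001000000000000) mod 2 = 0+0+0+0+0+0+0+0+0+0+0+0+0+0+0+0+0+0+0+0+0+0+0+0+0+0 mod 2 = 0
  c[19] = d·G[:,19] = (11011101001110110011011111)·(00000000000000100000000000) mod 2 = 0+0+0+0+0+0+0+0+0+0+0+0+0+0+1+0+0+0+0+0+0+0+0+0+0+0 mod 2 = 1
  c[20] = d·G[:,20] = (11011101001110110011011111)·(00000000000000010000000000) mod 2 = 0+0+0+0+0+0+0+0+0+0+0+0+0+0+0+1+0+0+0+0+0+0+0+0+0+0 mod 2 = 1
  c[21] = d·G[:,21] = (11011101001110110011011111)·(00000000000000001000000000) mod 2 = 0+0+0+0+0+0+0+0+0+0+0+0+0+0+0+0+0+0+0+0+0+0+0+0+0+0 mod 2 = 0
  c[22] = d·G[:,22] = (11011101001110110011011111)·(00000000000000000100000000) mod 2 = 0+0+0+0+0+0+0+0+0+0+0+0+0+0+0+0+0+0+0+0+0+0+0+0+0+0 mod 2 = 0
  c[23] = d·G[:,23] = (11011101001110110011011111)·(00000000000000000010000000) mod 2 = 0+0+0+0+0+0+0+0+0+0+0+0+0+0+0+0+0+0+1+0+0+0+0+0+0+0 mod 2 = 1
  c[24] = d·G[:,24] = (11011101001110110011011111)·(00000000000000000001000000) mod 2 = 0+0+0+0+0+0+0+0+0+0+0+0+0+0+0+0+0+0+0+1+0+0+0+0+0+0 mod 2 = 1
  c[25] = d·G[:,25] = (11011101001110110011011111)·(00000000000000000000100000) mod 2 = 0+0+0+0+0+0+0+0+0+0+0+0+0+0+0+0+0+0+0+0+0+0+0+0+0+0 mod 2 = 0
  c[26] = d·G[:,26] = (11011101001110110011011111)·(00000000000000000000010000) mod 2 = 0+0+0+0+0+0+0+0+0+0+0+0+0+0+0+0+0+0+0+0+0+1+0+0+0+0 mod 2 = 1
  c[27] = d·G[:,27] = (11011101001110110011011111)·(00000000000000000000001000) mod 2 = 0+0+0+0+0+0+0+0+0+0+0+0+0+0+0+0+0+0+0+0+0+0+1+0+0+0 mod 2 = 1
  c[28] = d·G[:,28] = (11011101001110110011011111)·(00000000000000000000000100) mod 2 = 0+0+0+0+0+0+0+0+0+0+0+0+0+0+0+0+0+0+0+0+0+0+0+1+0+0 mod 2 = 1
  c[29] = d·G[:,29] = (11011101001110110011011111)·(00000000000000000000000010) mod 2 = 0+0+0+0+0+0+0+0+0+0+0+0+0+0+0+0+0+0+0+0+0+0+0+0+1+0 mod 2 = 1
  c[30] = d·G[:,30] = (11011101001110110011011111)·(00000000000000000000000001) mod 2 = 0+0+0+0+0+0+0+0+0+0+0+0+0+0+0+0+0+0+0+0+0+0+0+0+0+1 mod 2 = 1
Codeword = 1010101111010011110110011011111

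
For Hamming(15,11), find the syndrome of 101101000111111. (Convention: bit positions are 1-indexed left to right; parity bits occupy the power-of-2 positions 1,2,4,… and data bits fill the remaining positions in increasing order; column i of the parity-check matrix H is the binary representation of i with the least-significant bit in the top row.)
Syndrome s = H · r^T (mod 2), r = 101101000111111:
  s[0] = (101010101010101)·(101101000111111) mod 2 = 1+0+1+0+0+0+0+0+0+0+1+0+1+0+1 mod 2 = 1
  s[1] = (011001100110011)·(101101000111111) mod 2 = 0+0+1+0+0+1+0+0+0+1+1+0+0+1+1 mod 2 = 0
  s[2] = (000111100001111)·(101101000111111) mod 2 = 0+0+0+1+0+1+0+0+0+0+0+1+1+1+1 mod 2 = 0
  s[3] = (000000011111111)·(101101000111111) mod 2 = 0+0+0+0+0+0+0+0+0+1+1+1+1+1+1 mod 2 = 0
Syndrome = 1000
Non-zero syndrome: error at position 1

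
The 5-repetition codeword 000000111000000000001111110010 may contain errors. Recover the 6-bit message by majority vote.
Split into 5-bit blocks and majority-vote each:
  block 1 = 00000: 0 ones, 5 zeros → 0
  block 2 = 01110: 3 ones, 2 zeros → 1
  block 3 = 00000: 0 ones, 5 zeros → 0
  block 4 = 00000: 0 ones, 5 zeros → 0
  block 5 = 11111: 5 ones, 0 zeros → 1
  block 6 = 10010: 2 ones, 3 zeros → 0
Decoded = 010010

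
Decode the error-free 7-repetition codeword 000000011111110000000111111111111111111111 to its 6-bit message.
Split into 7-bit blocks: 0000000 1111111 0000000 1111111 1111111 1111111
Data = 010111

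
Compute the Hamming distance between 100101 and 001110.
XOR = 101011, count of 1s = 4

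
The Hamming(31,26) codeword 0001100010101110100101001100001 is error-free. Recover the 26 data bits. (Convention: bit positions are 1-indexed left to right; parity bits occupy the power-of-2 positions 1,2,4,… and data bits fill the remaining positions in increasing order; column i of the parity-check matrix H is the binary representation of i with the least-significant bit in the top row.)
Parity bits occupy power-of-2 positions; data bits are at positions {3,5,6,7,9,10,11,12,13,14,15,17,18,19,20,21,22,23,24,25,26,27,28,29,30,31} (1-indexed).
Extract: c[3]=0 c[5]=1 c[6]=0 c[7]=0 c[9]=1 c[10]=0 c[11]=1 c[12]=0 c[13]=1 c[14]=1 c[15]=1 c[17]=1 c[18]=0 c[19]=0 c[20]=1 c[21]=0 c[22]=1 c[23]=0 c[24]=0 c[25]=1 c[26]=1 c[27]=0 c[28]=0 c[29]=0 c[30]=0 c[31]=1
Data = 01001010111100101001100001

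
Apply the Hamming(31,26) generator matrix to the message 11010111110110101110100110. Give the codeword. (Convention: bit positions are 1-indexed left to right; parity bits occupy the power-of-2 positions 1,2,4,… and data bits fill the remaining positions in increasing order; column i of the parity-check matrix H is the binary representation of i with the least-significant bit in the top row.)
Codeword c = d · G (mod 2), d = 11010111110110101110100110:
  c[0] = d·G[:,0] = (11010111110110101110100110)·(11011010101101010101010101) mod 2 = 1+1+0+1+0+0+1+0+1+0+0+1+0+0+0+0+0+1+0+0+0+0+0+1+0+0 mod 2 = 0
  c[1] = d·G[:,1] = (11010111110110101110100110)·(10110110011011001100110011) mod 2 = 1+0+0+1+0+1+1+0+0+1+0+0+1+0+0+0+1+1+0+0+1+0+0+0+1+0 mod 2 = 0
  c[2] = d·G[:,2] = (11010111110110101110100110)·(10000000000000000000000000) mod 2 = 1+0+0+0+0+0+0+0+0+0+0+0+0+0+0+0+0+0+0+0+0+0+0+0+0+0 mod 2 = 1
  c[3] = d·G[:,3] = (11010111110110101110100110)·(01110001111000111100001111) mod 2 = 0+1+0+1+0+0+0+1+1+1+0+0+0+0+1+0+1+1+0+0+0+0+0+1+1+0 mod 2 = 0
  c[4] = d·G[:,4] = (11010111110110101110100110)·(01000000000000000000000000) mod 2 = 0+1+0+0+0+0+0+0+0+0+0+0+0+0+0+0+0+0+0+0+0+0+0+0+0+0 mod 2 = 1
  c[5] = d·G[:,5] = (11010111110110101110100110)·(00100000000000000000000000) mod 2 = 0+0+0+0+0+0+0+0+0+0+0+0+0+0+0+0+0+0+0+0+0+0+0+0+0+0 mod 2 = 0
  c[6] = d·G[:,6] = (11010111110110101110100110)·(00010000000000000000000000) mod 2 = 0+0+0+1+0+0+0+0+0+0+0+0+0+0+0+0+0+0+0+0+0+0+0+0+0+0 mod 2 = 1
  c[7] = d·G[:,7] = (11010111110110101110100110)·(00001111111000000011111111) mod 2 = 0+0+0+0+0+1+1+1+1+1+0+0+0+0+0+0+0+0+1+0+1+0+0+1+1+0 mod 2 = 1
  c[8] = d·G[:,8] = (11010111110110101110100110)·(00001000000000000000000000) mod 2 = 0+0+0+0+0+0+0+0+0+0+0+0+0+0+0+0+0+0+0+0+0+0+0+0+0+0 mod 2 = 0
  c[9] = d·G[:,9] = (11010111110110101110100110)·(00000100000000000000000000) mod 2 = 0+0+0+0+0+1+0+0+0+0+0+0+0+0+0+0+0+0+0+0+0+0+0+0+0+0 mod 2 = 1
  c[10] = d·G[:,10] = (11010111110110101110100110)·(00000010000000000000000000) mod 2 = 0+0+0+0+0+0+1+0+0+0+0+0+0+0+0+0+0+0+0+0+0+0+0+0+0+0 mod 2 = 1
  c[11] = d·G[:,11] = (11010111110110101110100110)·(00000001000000000000000000) mod 2 = 0+0+0+0+0+0+0+1+0+0+0+0+0+0+0+0+0+0+0+0+0+0+0+0+0+0 mod 2 = 1
  c[12] = d·G[:,12] = (11010111110110101110100110)·(00000000100000000000000000) mod 2 = 0+0+0+0+0+0+0+0+1+0+0+0+0+0+0+0+0+0+0+0+0+0+0+0+0+0 mod 2 = 1
  c[13] = d·G[:,13] = (11010111110110101110100110)·(00000000010000000000000000) mod 2 = 0+0+0+0+0+0+0+0+0+1+0+0+0+0+0+0+0+0+0+0+0+0+0+0+0+0 mod 2 = 1
  c[14] = d·G[:,14] = (11010111110110101110100110)·(00000000001000000000000000) mod 2 = 0+0+0+0+0+0+0+0+0+0+0+0+0+0+0+0+0+0+0+0+0+0+0+0+0+0 mod 2 = 0
  c[15] = d·G[:,15] = (11010111110110101110100110)·(00000000000111111111111111) mod 2 = 0+0+0+0+0+0+0+0+0+0+0+1+1+0+1+0+1+1+1+0+1+0+0+1+1+0 mod 2 = 1
  c[16] = d·G[:,16] = (11010111110110101110100110)·(00000000000100000000000000) mod 2 = 0+0+0+0+0+0+0+0+0+0+0+1+0+0+0+0+0+0+0+0+0+0+0+0+0+0 mod 2 = 1
  c[17] = d·G[:,17] = (11010111110110101110100110)·(00000000000010000000000000) mod 2 = 0+0+0+0+0+0+0+0+0+0+0+0+1+0+0+0+0+0+0+0+0+0+0+0+0+0 mod 2 = 1
  c[18] = d·G[:,18] = (11010111110110101110100110)·(00000000000001000000000000) mod 2 = 0+0+0+0+0+0+0+0+0+0+0+0+0+0+0+0+0+0+0+0+0+0+0+0+0+0 mod 2 = 0
  c[19] = d·G[:,19] = (11010111110110101110100110)·(00000000000000100000000000) mod 2 = 0+0+0+0+0+0+0+0+0+0+0+0+0+0+1+0+0+0+0+0+0+0+0+0+0+0 mod 2 = 1
  c[20] = d·G[:,20] = (11010111110110101110100110)·(00000000000000010000000000) mod 2 = 0+0+0+0+0+0+0+0+0+0+0+0+0+0+0+0+0+0+0+0+0+0+0+0+0+0 mod 2 = 0
  c[21] = d·G[:,21] = (11010111110110101110100110)·(00000000000000001000000000) mod 2 = 0+0+0+0+0+0+0+0+0+0+0+0+0+0+0+0+1+0+0+0+0+0+0+0+0+0 mod 2 = 1
  c[22] = d·G[:,22] = (11010111110110101110100110)·(00000000000000000100000000) mod 2 = 0+0+0+0+0+0+0+0+0+0+0+0+0+0+0+0+0+1+0+0+0+0+0+0+0+0 mod 2 = 1
  c[23] = d·G[:,23] = (11010111110110101110100110)·(00000000000000000010000000) mod 2 = 0+0+0+0+0+0+0+0+0+0+0+0+0+0+0+0+0+0+1+0+0+0+0+0+0+0 mod 2 = 1
  c[24] = d·G[:,24] = (11010111110110101110100110)·(00000000000000000001000000) mod 2 = 0+0+0+0+0+0+0+0+0+0+0+0+0+0+0+0+0+0+0+0+0+0+0+0+0+0 mod 2 = 0
  c[25] = d·G[:,25] = (11010111110110101110100110)·(00000000000000000000100000) mod 2 = 0+0+0+0+0+0+0+0+0+0+0+0+0+0+0+0+0+0+0+0+1+0+0+0+0+0 mod 2 = 1
  c[26] = d·G[:,26] = (11010111110110101110100110)·(00000000000000000000010000) mod 2 = 0+0+0+0+0+0+0+0+0+0+0+0+0+0+0+0+0+0+0+0+0+0+0+0+0+0 mod 2 = 0
  c[27] = d·G[:,27] = (11010111110110101110100110)·(00000000000000000000001000) mod 2 = 0+0+0+0+0+0+0+0+0+0+0+0+0+0+0+0+0+0+0+0+0+0+0+0+0+0 mod 2 = 0
  c[28] = d·G[:,28] = (11010111110110101110100110)·(00000000000000000000000100) mod 2 = 0+0+0+0+0+0+0+0+0+0+0+0+0+0+0+0+0+0+0+0+0+0+0+1+0+0 mod 2 = 1
  c[29] = d·G[:,29] = (11010111110110101110100110)·(00000000000000000000000010) mod 2 = 0+0+0+0+0+0+0+0+0+0+0+0+0+0+0+0+0+0+0+0+0+0+0+0+1+0 mod 2 = 1
  c[30] = d·G[:,30] = (11010111110110101110100110)·(00000000000000000000000001) mod 2 = 0+0+0+0+0+0+0+0+0+0+0+0+0+0+0+0+0+0+0+0+0+0+0+0+0+0 mod 2 = 0
Codeword = 0010101101111101110101110100110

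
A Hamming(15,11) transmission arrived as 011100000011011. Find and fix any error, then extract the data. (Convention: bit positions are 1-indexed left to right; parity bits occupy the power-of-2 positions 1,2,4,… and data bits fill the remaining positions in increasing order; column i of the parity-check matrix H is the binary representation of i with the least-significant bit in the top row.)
Syndrome s = H · r^T (mod 2), r = 011100000011011:
  s[0] = (101010101010101)·(011100000011011) mod 2 = 0+0+1+0+0+0+0+0+0+0+1+0+0+0+1 mod 2 = 1
  s[1] = (011001100110011)·(011100000011011) mod 2 = 0+1+1+0+0+0+0+0+0+0+1+0+0+1+1 mod 2 = 1
  s[2] = (000111100001111)·(011100000011011) mod 2 = 0+0+0+1+0+0+0+0+0+0+0+1+0+1+1 mod 2 = 0
  s[3] = (000000011111111)·(011100000011011) mod 2 = 0+0+0+0+0+0+0+0+0+0+1+1+0+1+1 mod 2 = 0
Syndrome = 1100
Column 3 of H equals this syndrome → error at bit 3 (1-indexed).
Flip bit 3: 011100000011011 → 010100000011011
Extract data bits at positions {3,5,6,7,9,10,11,12,13,14,15}: 00000011011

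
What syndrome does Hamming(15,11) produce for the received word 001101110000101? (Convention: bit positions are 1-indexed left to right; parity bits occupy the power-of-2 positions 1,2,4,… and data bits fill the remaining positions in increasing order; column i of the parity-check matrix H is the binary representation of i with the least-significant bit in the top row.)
Syndrome s = H · r^T (mod 2), r = 001101110000101:
  s[0] = (101010101010101)·(001101110000101) mod 2 = 0+0+1+0+0+0+1+0+0+0+0+0+1+0+1 mod 2 = 0
  s[1] = (011001100110011)·(001101110000101) mod 2 = 0+0+1+0+0+1+1+0+0+0+0+0+0+0+1 mod 2 = 0
  s[2] = (000111100001111)·(001101110000101) mod 2 = 0+0+0+1+0+1+1+0+0+0+0+0+1+0+1 mod 2 = 1
  s[3] = (000000011111111)·(001101110000101) mod 2 = 0+0+0+0+0+0+0+1+0+0+0+0+1+0+1 mod 2 = 1
Syndrome = 0011
Non-zero syndrome: error at position 12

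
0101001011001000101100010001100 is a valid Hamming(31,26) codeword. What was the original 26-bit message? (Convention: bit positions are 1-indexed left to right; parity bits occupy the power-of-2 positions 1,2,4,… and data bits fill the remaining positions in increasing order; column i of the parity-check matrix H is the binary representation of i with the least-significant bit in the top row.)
Parity bits occupy power-of-2 positions; data bits are at positions {3,5,6,7,9,10,11,12,13,14,15,17,18,19,20,21,22,23,24,25,26,27,28,29,30,31} (1-indexed).
Extract: c[3]=0 c[5]=0 c[6]=0 c[7]=1 c[9]=1 c[10]=1 c[11]=0 c[12]=0 c[13]=1 c[14]=0 c[15]=0 c[17]=1 c[18]=0 c[19]=1 c[20]=1 c[21]=0 c[22]=0 c[23]=0 c[24]=1 c[25]=0 c[26]=0 c[27]=0 c[28]=1 c[29]=1 c[30]=0 c[31]=0
Data = 00011100100101100010001100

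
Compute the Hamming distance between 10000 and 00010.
XOR = 10010, count of 1s = 2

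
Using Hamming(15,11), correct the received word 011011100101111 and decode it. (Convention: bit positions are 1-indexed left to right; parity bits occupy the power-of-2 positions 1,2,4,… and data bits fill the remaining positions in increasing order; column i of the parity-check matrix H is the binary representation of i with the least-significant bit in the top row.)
Syndrome s = H · r^T (mod 2), r = 011011100101111:
  s[0] = (101010101010101)·(011011100101111) mod 2 = 0+0+1+0+1+0+1+0+0+0+0+0+1+0+1 mod 2 = 1
  s[1] = (011001100110011)·(011011100101111) mod 2 = 0+1+1+0+0+1+1+0+0+1+0+0+0+1+1 mod 2 = 1
  s[2] = (000111100001111)·(011011100101111) mod 2 = 0+0+0+0+1+1+1+0+0+0+0+1+1+1+1 mod 2 = 1
  s[3] = (000000011111111)·(011011100101111) mod 2 = 0+0+0+0+0+0+0+0+0+1+0+1+1+1+1 mod 2 = 1
Syndrome = 1111
Column 15 of H equals this syndrome → error at bit 15 (1-indexed).
Flip bit 15: 011011100101111 → 011011100101110
Extract data bits at positions {3,5,6,7,9,10,11,12,13,14,15}: 11110101110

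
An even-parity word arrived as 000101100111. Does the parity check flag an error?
Sum of received bits: 0+0+0+1+0+1+1+0+0+1+1+1 = 6; 6 mod 2 = 0. Result is 0 → no error detected.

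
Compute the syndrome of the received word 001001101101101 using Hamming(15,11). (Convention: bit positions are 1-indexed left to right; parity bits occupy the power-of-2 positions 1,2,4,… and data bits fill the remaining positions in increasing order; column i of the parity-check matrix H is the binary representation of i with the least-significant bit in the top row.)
Syndrome s = H · r^T (mod 2), r = 001001101101101:
  s[0] = (101010101010101)·(001001101101101) mod 2 = 0+0+1+0+0+0+1+0+1+0+0+0+1+0+1 mod 2 = 1
  s[1] = (011001100110011)·(001001101101101) mod 2 = 0+0+1+0+0+1+1+0+0+1+0+0+0+0+1 mod 2 = 1
  s[2] = (000111100001111)·(001001101101101) mod 2 = 0+0+0+0+0+1+1+0+0+0+0+1+1+0+1 mod 2 = 1
  s[3] = (000000011111111)·(001001101101101) mod 2 = 0+0+0+0+0+0+0+0+1+1+0+1+1+0+1 mod 2 = 1
Syndrome = 1111
Non-zero syndrome: error at position 15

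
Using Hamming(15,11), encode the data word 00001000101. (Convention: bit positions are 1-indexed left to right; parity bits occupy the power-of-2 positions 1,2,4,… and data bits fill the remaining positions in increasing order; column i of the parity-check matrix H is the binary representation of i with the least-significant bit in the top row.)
Codeword c = d · G (mod 2), d = 00001000101:
  c[0] = d·G[:,0] = (00001000101)·(11011010101) mod 2 = 0+0+0+0+1+0+0+0+1+0+1 mod 2 = 1
  c[1] = d·G[:,1] = (00001000101)·(10110110011) mod 2 = 0+0+0+0+0+0+0+0+0+0+1 mod 2 = 1
  c[2] = d·G[:,2] = (00001000101)·(10000000000) mod 2 = 0+0+0+0+0+0+0+0+0+0+0 mod 2 = 0
  c[3] = d·G[:,3] = (00001000101)·(01110001111) mod 2 = 0+0+0+0+0+0+0+0+1+0+1 mod 2 = 0
  c[4] = d·G[:,4] = (00001000101)·(01000000000) mod 2 = 0+0+0+0+0+0+0+0+0+0+0 mod 2 = 0
  c[5] = d·G[:,5] = (00001000101)·(00100000000) mod 2 = 0+0+0+0+0+0+0+0+0+0+0 mod 2 = 0
  c[6] = d·G[:,6] = (00001000101)·(00010000000) mod 2 = 0+0+0+0+0+0+0+0+0+0+0 mod 2 = 0
  c[7] = d·G[:,7] = (00001000101)·(00001111111) mod 2 = 0+0+0+0+1+0+0+0+1+0+1 mod 2 = 1
  c[8] = d·G[:,8] = (00001000101)·(00001000000) mod 2 = 0+0+0+0+1+0+0+0+0+0+0 mod 2 = 1
  c[9] = d·G[:,9] = (00001000101)·(00000100000) mod 2 = 0+0+0+0+0+0+0+0+0+0+0 mod 2 = 0
  c[10] = d·G[:,10] = (00001000101)·(00000010000) mod 2 = 0+0+0+0+0+0+0+0+0+0+0 mod 2 = 0
  c[11] = d·G[:,11] = (00001000101)·(00000001000) mod 2 = 0+0+0+0+0+0+0+0+0+0+0 mod 2 = 0
  c[12] = d·G[:,12] = (00001000101)·(00000000100) mod 2 = 0+0+0+0+0+0+0+0+1+0+0 mod 2 = 1
  c[13] = d·G[:,13] = (00001000101)·(00000000010) mod 2 = 0+0+0+0+0+0+0+0+0+0+0 mod 2 = 0
  c[14] = d·G[:,14] = (00001000101)·(00000000001) mod 2 = 0+0+0+0+0+0+0+0+0+0+1 mod 2 = 1
Codeword = 110000011000101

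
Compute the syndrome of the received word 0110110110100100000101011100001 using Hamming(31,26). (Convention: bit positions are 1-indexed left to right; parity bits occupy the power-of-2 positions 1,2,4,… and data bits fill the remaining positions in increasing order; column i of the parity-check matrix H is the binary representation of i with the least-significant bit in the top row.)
Syndrome s = H · r^T (mod 2), r = 0110110110100100000101011100001:
  s[0] = (1010101010101010101010101010101)·(0110110110100100000101011100001) mod 2 = 0+0+1+0+1+0+0+0+1+0+1+0+0+0+0+0+0+0+0+0+0+0+0+0+1+0+0+0+0+0+1 mod 2 = 0
  s[1] = (0110011001100110011001100110011)·(0110110110100100000101011100001) mod 2 = 0+1+1+0+0+1+0+0+0+0+1+0+0+1+0+0+0+0+0+0+0+1+0+0+0+1+0+0+0+0+1 mod 2 = 0
  s[2] = (0001111000011110000111100001111)·(0110110110100100000101011100001) mod 2 = 0+0+0+0+1+1+0+0+0+0+0+0+0+1+0+0+0+0+0+1+0+1+0+0+0+0+0+0+0+0+1 mod 2 = 0
  s[3] = (0000000111111110000000011111111)·(0110110110100100000101011100001) mod 2 = 0+0+0+0+0+0+0+1+1+0+1+0+0+1+0+0+0+0+0+0+0+0+0+1+1+1+0+0+0+0+1 mod 2 = 0
  s[4] = (0000000000000001111111111111111)·(0110110110100100000101011100001) mod 2 = 0+0+0+0+0+0+0+0+0+0+0+0+0+0+0+0+0+0+0+1+0+1+0+1+1+1+0+0+0+0+1 mod 2 = 0
Syndrome = 00000
s = 0: no error detected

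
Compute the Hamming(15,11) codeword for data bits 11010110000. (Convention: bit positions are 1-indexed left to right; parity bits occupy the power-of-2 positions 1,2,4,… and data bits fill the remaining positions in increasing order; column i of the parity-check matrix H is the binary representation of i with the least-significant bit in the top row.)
Codeword c = d · G (mod 2), d = 11010110000:
  c[0] = d·G[:,0] = (11010110000)·(11011010101) mod 2 = 1+1+0+1+0+0+1+0+0+0+0 mod 2 = 0
  c[1] = d·G[:,1] = (11010110000)·(10110110011) mod 2 = 1+0+0+1+0+1+1+0+0+0+0 mod 2 = 0
  c[2] = d·G[:,2] = (11010110000)·(10000000000) mod 2 = 1+0+0+0+0+0+0+0+0+0+0 mod 2 = 1
  c[3] = d·G[:,3] = (11010110000)·(01110001111) mod 2 = 0+1+0+1+0+0+0+0+0+0+0 mod 2 = 0
  c[4] = d·G[:,4] = (11010110000)·(01000000000) mod 2 = 0+1+0+0+0+0+0+0+0+0+0 mod 2 = 1
  c[5] = d·G[:,5] = (11010110000)·(00100000000) mod 2 = 0+0+0+0+0+0+0+0+0+0+0 mod 2 = 0
  c[6] = d·G[:,6] = (11010110000)·(00010000000) mod 2 = 0+0+0+1+0+0+0+0+0+0+0 mod 2 = 1
  c[7] = d·G[:,7] = (11010110000)·(00001111111) mod 2 = 0+0+0+0+0+1+1+0+0+0+0 mod 2 = 0
  c[8] = d·G[:,8] = (11010110000)·(00001000000) mod 2 = 0+0+0+0+0+0+0+0+0+0+0 mod 2 = 0
  c[9] = d·G[:,9] = (11010110000)·(00000100000) mod 2 = 0+0+0+0+0+1+0+0+0+0+0 mod 2 = 1
  c[10] = d·G[:,10] = (11010110000)·(00000010000) mod 2 = 0+0+0+0+0+0+1+0+0+0+0 mod 2 = 1
  c[11] = d·G[:,11] = (11010110000)·(00000001000) mod 2 = 0+0+0+0+0+0+0+0+0+0+0 mod 2 = 0
  c[12] = d·G[:,12] = (11010110000)·(00000000100) mod 2 = 0+0+0+0+0+0+0+0+0+0+0 mod 2 = 0
  c[13] = d·G[:,13] = (11010110000)·(00000000010) mod 2 = 0+0+0+0+0+0+0+0+0+0+0 mod 2 = 0
  c[14] = d·G[:,14] = (11010110000)·(00000000001) mod 2 = 0+0+0+0+0+0+0+0+0+0+0 mod 2 = 0
Codeword = 001010100110000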